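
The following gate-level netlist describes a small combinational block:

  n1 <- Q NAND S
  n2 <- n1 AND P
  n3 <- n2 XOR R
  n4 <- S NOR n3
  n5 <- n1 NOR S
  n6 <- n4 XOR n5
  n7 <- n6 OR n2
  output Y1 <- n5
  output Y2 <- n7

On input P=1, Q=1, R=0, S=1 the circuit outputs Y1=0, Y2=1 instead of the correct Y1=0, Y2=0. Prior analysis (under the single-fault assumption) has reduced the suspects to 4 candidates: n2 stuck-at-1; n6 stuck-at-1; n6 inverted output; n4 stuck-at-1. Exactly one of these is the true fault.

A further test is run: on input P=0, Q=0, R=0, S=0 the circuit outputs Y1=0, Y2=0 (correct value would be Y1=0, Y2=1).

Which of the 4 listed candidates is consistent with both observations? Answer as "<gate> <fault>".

n6 inverted output

Evaluate each candidate on input P=0, Q=0, R=0, S=0:
  n2 stuck-at-1: n1=1, n2=1 [stuck-at-1], n3=1, n4=0, n5=0, n6=0, n7=1 → Y1=0, Y2=1 — eliminated
  n6 stuck-at-1: n1=1, n2=0, n3=0, n4=1, n5=0, n6=1 [stuck-at-1], n7=1 → Y1=0, Y2=1 — eliminated
  n6 inverted output: n1=1, n2=0, n3=0, n4=1, n5=0, n6=0 [inverted output], n7=0 → Y1=0, Y2=0 — matches
  n4 stuck-at-1: n1=1, n2=0, n3=0, n4=1 [stuck-at-1], n5=0, n6=1, n7=1 → Y1=0, Y2=1 — eliminated
Only n6 inverted output reproduces the observed Y1=0, Y2=0.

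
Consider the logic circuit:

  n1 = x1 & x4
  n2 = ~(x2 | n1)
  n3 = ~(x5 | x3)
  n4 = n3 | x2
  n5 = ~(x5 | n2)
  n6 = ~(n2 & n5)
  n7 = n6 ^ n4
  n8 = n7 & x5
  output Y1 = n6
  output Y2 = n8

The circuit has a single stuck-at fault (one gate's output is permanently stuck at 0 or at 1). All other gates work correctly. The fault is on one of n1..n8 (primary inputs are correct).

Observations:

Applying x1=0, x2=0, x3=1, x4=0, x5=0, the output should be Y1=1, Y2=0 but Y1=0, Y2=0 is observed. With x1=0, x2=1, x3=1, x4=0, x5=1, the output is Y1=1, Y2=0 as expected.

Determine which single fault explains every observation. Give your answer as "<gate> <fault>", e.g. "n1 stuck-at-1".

n5 stuck-at-1

Fault-free values for test 1 (x1=0, x2=0, x3=1, x4=0, x5=0): n1=0, n2=1, n3=0, n4=0, n5=0, n6=1, n7=1, n8=0, giving Y1=1, Y2=0. Observed Y1=0, Y2=0.
Test 1: faults giving observed Y1=0, Y2=0 are {n5 stuck-at-1, n6 stuck-at-0}.
Test 2 (x1=0, x2=1, x3=1, x4=0, x5=1): fault-free n1=0, n2=0, n3=0, n4=1, n5=0, n6=1, n7=0, n8=0 → Y1=1, Y2=0; observed Y1=1, Y2=0. Eliminates n6 stuck-at-0.
Only n5 stuck-at-1 is consistent with every test.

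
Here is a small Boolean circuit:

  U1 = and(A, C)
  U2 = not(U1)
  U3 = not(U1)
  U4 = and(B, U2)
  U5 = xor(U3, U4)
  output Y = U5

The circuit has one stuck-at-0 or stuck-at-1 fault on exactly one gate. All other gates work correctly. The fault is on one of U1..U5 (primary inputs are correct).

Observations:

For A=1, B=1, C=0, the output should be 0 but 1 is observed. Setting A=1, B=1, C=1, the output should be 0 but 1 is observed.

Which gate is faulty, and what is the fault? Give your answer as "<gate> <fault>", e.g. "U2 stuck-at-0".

U5 stuck-at-1

Fault-free values for test 1 (A=1, B=1, C=0): U1=0, U2=1, U3=1, U4=1, U5=0, giving Y=0. Observed 1.
Test 1: faults giving observed 1 are {U2 stuck-at-0, U3 stuck-at-0, U4 stuck-at-0, U5 stuck-at-1}.
Test 2 (A=1, B=1, C=1): fault-free U1=1, U2=0, U3=0, U4=0, U5=0 → 0; observed 1. Eliminates U2 stuck-at-0, U3 stuck-at-0, U4 stuck-at-0.
Only U5 stuck-at-1 is consistent with every test.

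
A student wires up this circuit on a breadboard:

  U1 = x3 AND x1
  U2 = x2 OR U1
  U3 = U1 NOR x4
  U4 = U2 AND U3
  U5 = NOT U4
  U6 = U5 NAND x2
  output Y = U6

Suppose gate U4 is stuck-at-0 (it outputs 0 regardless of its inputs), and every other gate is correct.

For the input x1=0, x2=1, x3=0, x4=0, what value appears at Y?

Propagate with U4 forced: U1=0, U2=1, U3=1, U4=0 [stuck-at-0], U5=1, U6=0.
So Y = 0. (Without the fault it would be 1.)

0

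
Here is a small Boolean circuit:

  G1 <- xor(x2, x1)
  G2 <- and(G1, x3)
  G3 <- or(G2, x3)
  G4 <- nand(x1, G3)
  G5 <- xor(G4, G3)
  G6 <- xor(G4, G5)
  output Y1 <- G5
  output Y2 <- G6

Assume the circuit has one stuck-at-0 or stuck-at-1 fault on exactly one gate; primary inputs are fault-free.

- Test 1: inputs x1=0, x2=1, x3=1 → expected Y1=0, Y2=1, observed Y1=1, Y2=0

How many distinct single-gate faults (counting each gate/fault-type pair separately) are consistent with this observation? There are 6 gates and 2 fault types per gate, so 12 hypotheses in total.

2

Fault-free: G1=1, G2=1, G3=1, G4=1, G5=0, G6=1 → Y1=0, Y2=1. Observed Y1=1, Y2=0.
  G1 stuck-at-0: output Y1=0, Y2=1 ✗
  G1 stuck-at-1: output Y1=0, Y2=1 ✗
  G2 stuck-at-0: output Y1=0, Y2=1 ✗
  G2 stuck-at-1: output Y1=0, Y2=1 ✗
  G3 stuck-at-0: output Y1=1, Y2=0 ✓
  G3 stuck-at-1: output Y1=0, Y2=1 ✗
  G4 stuck-at-0: output Y1=1, Y2=1 ✗
  G4 stuck-at-1: output Y1=0, Y2=1 ✗
  G5 stuck-at-0: output Y1=0, Y2=1 ✗
  G5 stuck-at-1: output Y1=1, Y2=0 ✓
  G6 stuck-at-0: output Y1=0, Y2=0 ✗
  G6 stuck-at-1: output Y1=0, Y2=1 ✗
Consistent faults: {G3 stuck-at-0, G5 stuck-at-1} — 2 in all.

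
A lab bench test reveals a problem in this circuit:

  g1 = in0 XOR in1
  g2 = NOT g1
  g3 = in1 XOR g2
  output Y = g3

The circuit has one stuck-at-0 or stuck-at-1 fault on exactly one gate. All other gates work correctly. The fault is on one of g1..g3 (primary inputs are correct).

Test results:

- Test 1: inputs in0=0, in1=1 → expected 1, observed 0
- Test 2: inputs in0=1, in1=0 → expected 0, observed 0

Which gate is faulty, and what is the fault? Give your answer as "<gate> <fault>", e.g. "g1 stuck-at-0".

Fault-free values for test 1 (in0=0, in1=1): g1=1, g2=0, g3=1, giving Y=1. Observed 0.
Test 1: faults giving observed 0 are {g1 stuck-at-0, g2 stuck-at-1, g3 stuck-at-0}.
Test 2 (in0=1, in1=0): fault-free g1=1, g2=0, g3=0 → 0; observed 0. Eliminates g1 stuck-at-0, g2 stuck-at-1.
Only g3 stuck-at-0 is consistent with every test.

g3 stuck-at-0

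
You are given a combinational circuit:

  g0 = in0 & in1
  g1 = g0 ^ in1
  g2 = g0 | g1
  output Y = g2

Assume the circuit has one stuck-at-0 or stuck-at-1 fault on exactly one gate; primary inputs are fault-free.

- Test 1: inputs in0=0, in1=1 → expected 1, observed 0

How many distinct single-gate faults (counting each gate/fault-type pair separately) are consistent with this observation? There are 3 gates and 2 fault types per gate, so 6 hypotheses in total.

Fault-free: g0=0, g1=1, g2=1 → 1. Observed 0.
  g0 stuck-at-0: output 1 ✗
  g0 stuck-at-1: output 1 ✗
  g1 stuck-at-0: output 0 ✓
  g1 stuck-at-1: output 1 ✗
  g2 stuck-at-0: output 0 ✓
  g2 stuck-at-1: output 1 ✗
Consistent faults: {g1 stuck-at-0, g2 stuck-at-0} — 2 in all.

2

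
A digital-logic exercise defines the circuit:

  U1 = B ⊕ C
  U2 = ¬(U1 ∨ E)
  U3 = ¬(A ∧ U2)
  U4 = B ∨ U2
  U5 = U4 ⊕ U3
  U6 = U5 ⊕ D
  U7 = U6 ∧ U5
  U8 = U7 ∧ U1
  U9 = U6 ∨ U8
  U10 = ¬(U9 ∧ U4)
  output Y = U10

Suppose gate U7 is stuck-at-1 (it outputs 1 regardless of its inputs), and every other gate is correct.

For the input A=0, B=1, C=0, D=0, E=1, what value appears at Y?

0

Propagate with U7 forced: U1=1, U2=0, U3=1, U4=1, U5=0, U6=0, U7=1 [stuck-at-1], U8=1, U9=1, U10=0.
So Y = 0. (Without the fault it would be 1.)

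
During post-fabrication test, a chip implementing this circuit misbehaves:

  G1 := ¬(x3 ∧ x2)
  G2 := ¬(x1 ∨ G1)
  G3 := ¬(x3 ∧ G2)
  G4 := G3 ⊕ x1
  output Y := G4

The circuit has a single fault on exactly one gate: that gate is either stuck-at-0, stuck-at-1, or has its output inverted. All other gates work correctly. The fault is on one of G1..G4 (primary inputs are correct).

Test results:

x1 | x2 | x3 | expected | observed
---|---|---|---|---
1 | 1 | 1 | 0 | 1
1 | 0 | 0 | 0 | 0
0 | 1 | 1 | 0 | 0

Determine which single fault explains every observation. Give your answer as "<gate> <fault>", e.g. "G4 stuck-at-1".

Fault-free values for test 1 (x1=1, x2=1, x3=1): G1=0, G2=0, G3=1, G4=0, giving Y=0. Observed 1.
Test 1: faults giving observed 1 are {G2 stuck-at-1, G2 inverted output, G3 stuck-at-0, G3 inverted output, G4 stuck-at-1, G4 inverted output}.
Test 2 (x1=1, x2=0, x3=0): fault-free G1=1, G2=0, G3=1, G4=0 → 0; observed 0. Eliminates G3 stuck-at-0, G3 inverted output, G4 stuck-at-1, G4 inverted output.
Test 3 (x1=0, x2=1, x3=1): fault-free G1=0, G2=1, G3=0, G4=0 → 0; observed 0. Eliminates G2 inverted output.
Only G2 stuck-at-1 is consistent with every test.

G2 stuck-at-1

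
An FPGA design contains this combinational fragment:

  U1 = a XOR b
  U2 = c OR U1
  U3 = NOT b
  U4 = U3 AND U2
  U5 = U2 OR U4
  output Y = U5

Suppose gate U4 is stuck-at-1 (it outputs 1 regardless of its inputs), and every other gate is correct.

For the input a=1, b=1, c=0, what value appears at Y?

1

Propagate with U4 forced: U1=0, U2=0, U3=0, U4=1 [stuck-at-1], U5=1.
So Y = 1. (Without the fault it would be 0.)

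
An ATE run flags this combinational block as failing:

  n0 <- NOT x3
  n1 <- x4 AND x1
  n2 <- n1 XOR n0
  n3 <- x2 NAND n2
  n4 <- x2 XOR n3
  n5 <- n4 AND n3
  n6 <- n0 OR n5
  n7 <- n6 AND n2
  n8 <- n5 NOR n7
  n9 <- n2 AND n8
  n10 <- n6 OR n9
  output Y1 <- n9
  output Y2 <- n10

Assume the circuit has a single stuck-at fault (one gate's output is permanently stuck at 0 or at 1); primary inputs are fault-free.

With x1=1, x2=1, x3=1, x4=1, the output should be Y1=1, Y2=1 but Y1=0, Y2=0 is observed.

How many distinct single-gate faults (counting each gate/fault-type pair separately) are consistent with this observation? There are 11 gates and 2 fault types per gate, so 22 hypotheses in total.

Fault-free: n0=0, n1=1, n2=1, n3=0, n4=1, n5=0, n6=0, n7=0, n8=1, n9=1, n10=1 → Y1=1, Y2=1. Observed Y1=0, Y2=0.
  n0: none of the 2 fault types match ✗
  n1: stuck-at-0 ✓; others ✗
  n2: stuck-at-0 ✓; others ✗
  n3: none of the 2 fault types match ✗
  n4: none of the 2 fault types match ✗
  n5: none of the 2 fault types match ✗
  n6: none of the 2 fault types match ✗
  n7: stuck-at-1 ✓; others ✗
  n8: stuck-at-0 ✓; others ✗
  n9: stuck-at-0 ✓; others ✗
  n10: none of the 2 fault types match ✗
Consistent faults: {n1 stuck-at-0, n2 stuck-at-0, n7 stuck-at-1, n8 stuck-at-0, n9 stuck-at-0} — 5 in all.

5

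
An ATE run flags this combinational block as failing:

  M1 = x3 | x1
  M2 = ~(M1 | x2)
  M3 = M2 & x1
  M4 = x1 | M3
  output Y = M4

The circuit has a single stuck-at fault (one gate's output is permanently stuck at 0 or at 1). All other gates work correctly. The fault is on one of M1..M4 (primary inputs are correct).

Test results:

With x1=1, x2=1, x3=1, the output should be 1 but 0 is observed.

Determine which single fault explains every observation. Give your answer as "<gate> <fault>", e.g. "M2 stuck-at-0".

Fault-free values for test 1 (x1=1, x2=1, x3=1): M1=1, M2=0, M3=0, M4=1, giving Y=1. Observed 0.
Test 1: faults giving observed 0 are {M4 stuck-at-0}.
Only M4 stuck-at-0 is consistent with every test.

M4 stuck-at-0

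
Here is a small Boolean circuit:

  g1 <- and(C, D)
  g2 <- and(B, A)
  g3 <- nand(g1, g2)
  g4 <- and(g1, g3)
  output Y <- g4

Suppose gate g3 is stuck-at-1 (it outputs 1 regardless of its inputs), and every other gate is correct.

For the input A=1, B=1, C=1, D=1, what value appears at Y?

Propagate with g3 forced: g1=1, g2=1, g3=1 [stuck-at-1], g4=1.
So Y = 1. (Without the fault it would be 0.)

1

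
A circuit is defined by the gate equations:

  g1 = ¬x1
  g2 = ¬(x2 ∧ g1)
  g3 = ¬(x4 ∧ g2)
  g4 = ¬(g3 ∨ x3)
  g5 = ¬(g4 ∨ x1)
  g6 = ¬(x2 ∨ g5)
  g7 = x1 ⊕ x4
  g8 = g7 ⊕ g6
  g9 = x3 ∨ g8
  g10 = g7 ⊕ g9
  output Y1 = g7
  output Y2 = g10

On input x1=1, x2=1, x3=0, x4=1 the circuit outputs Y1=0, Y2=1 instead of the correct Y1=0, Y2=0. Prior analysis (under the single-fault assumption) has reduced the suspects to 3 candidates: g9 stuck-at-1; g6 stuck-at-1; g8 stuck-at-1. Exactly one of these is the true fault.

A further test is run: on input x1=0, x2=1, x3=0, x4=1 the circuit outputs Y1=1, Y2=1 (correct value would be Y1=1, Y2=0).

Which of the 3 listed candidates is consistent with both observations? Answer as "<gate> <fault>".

g6 stuck-at-1

Evaluate each candidate on input x1=0, x2=1, x3=0, x4=1:
  g9 stuck-at-1: g1=1, g2=0, g3=1, g4=0, g5=1, g6=0, g7=1, g8=1, g9=1 [stuck-at-1], g10=0 → Y1=1, Y2=0 — eliminated
  g6 stuck-at-1: g1=1, g2=0, g3=1, g4=0, g5=1, g6=1 [stuck-at-1], g7=1, g8=0, g9=0, g10=1 → Y1=1, Y2=1 — matches
  g8 stuck-at-1: g1=1, g2=0, g3=1, g4=0, g5=1, g6=0, g7=1, g8=1 [stuck-at-1], g9=1, g10=0 → Y1=1, Y2=0 — eliminated
Only g6 stuck-at-1 reproduces the observed Y1=1, Y2=1.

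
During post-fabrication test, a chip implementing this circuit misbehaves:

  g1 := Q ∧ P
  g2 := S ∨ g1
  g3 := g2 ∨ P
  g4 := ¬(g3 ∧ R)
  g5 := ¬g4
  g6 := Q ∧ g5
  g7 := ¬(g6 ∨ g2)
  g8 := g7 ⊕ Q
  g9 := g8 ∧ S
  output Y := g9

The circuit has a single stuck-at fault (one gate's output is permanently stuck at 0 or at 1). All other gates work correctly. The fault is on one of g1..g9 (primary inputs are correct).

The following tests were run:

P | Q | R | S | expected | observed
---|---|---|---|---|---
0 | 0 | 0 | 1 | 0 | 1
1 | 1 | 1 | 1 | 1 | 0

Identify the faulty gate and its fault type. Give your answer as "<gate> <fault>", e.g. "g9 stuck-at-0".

g7 stuck-at-1

Fault-free values for test 1 (P=0, Q=0, R=0, S=1): g1=0, g2=1, g3=1, g4=1, g5=0, g6=0, g7=0, g8=0, g9=0, giving Y=0. Observed 1.
Test 1: faults giving observed 1 are {g2 stuck-at-0, g7 stuck-at-1, g8 stuck-at-1, g9 stuck-at-1}.
Test 2 (P=1, Q=1, R=1, S=1): fault-free g1=1, g2=1, g3=1, g4=0, g5=1, g6=1, g7=0, g8=1, g9=1 → 1; observed 0. Eliminates g2 stuck-at-0, g8 stuck-at-1, g9 stuck-at-1.
Only g7 stuck-at-1 is consistent with every test.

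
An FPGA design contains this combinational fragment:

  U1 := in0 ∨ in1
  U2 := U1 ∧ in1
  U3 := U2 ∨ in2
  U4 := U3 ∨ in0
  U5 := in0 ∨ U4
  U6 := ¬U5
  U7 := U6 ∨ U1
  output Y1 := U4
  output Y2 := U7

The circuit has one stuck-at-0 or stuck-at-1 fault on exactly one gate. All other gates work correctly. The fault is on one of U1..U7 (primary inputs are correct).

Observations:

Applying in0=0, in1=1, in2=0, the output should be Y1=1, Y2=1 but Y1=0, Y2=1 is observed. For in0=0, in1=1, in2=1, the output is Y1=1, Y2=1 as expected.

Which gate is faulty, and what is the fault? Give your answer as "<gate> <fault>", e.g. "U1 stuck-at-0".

Fault-free values for test 1 (in0=0, in1=1, in2=0): U1=1, U2=1, U3=1, U4=1, U5=1, U6=0, U7=1, giving Y1=1, Y2=1. Observed Y1=0, Y2=1.
Test 1: faults giving observed Y1=0, Y2=1 are {U1 stuck-at-0, U2 stuck-at-0, U3 stuck-at-0, U4 stuck-at-0}.
Test 2 (in0=0, in1=1, in2=1): fault-free U1=1, U2=1, U3=1, U4=1, U5=1, U6=0, U7=1 → Y1=1, Y2=1; observed Y1=1, Y2=1. Eliminates U1 stuck-at-0, U3 stuck-at-0, U4 stuck-at-0.
Only U2 stuck-at-0 is consistent with every test.

U2 stuck-at-0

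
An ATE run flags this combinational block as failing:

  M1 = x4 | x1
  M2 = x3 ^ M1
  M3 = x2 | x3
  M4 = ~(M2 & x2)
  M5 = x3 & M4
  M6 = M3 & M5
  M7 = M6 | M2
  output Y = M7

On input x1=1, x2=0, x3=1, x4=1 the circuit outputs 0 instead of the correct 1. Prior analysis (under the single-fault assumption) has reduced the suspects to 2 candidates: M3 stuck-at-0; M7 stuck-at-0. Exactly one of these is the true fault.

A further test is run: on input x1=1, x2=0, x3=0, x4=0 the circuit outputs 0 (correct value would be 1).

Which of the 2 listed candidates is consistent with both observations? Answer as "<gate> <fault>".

Evaluate each candidate on input x1=1, x2=0, x3=0, x4=0:
  M3 stuck-at-0: M1=1, M2=1, M3=0 [stuck-at-0], M4=1, M5=0, M6=0, M7=1 → 1 — eliminated
  M7 stuck-at-0: M1=1, M2=1, M3=0, M4=1, M5=0, M6=0, M7=0 [stuck-at-0] → 0 — matches
Only M7 stuck-at-0 reproduces the observed 0.

M7 stuck-at-0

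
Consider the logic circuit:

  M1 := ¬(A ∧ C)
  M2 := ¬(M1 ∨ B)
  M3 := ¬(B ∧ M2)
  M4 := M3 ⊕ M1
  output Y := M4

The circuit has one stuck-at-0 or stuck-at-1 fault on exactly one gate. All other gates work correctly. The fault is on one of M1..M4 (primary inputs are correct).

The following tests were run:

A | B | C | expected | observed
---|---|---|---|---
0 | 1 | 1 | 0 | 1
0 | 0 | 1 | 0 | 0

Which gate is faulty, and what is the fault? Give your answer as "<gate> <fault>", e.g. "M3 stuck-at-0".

Fault-free values for test 1 (A=0, B=1, C=1): M1=1, M2=0, M3=1, M4=0, giving Y=0. Observed 1.
Test 1: faults giving observed 1 are {M1 stuck-at-0, M2 stuck-at-1, M3 stuck-at-0, M4 stuck-at-1}.
Test 2 (A=0, B=0, C=1): fault-free M1=1, M2=0, M3=1, M4=0 → 0; observed 0. Eliminates M1 stuck-at-0, M3 stuck-at-0, M4 stuck-at-1.
Only M2 stuck-at-1 is consistent with every test.

M2 stuck-at-1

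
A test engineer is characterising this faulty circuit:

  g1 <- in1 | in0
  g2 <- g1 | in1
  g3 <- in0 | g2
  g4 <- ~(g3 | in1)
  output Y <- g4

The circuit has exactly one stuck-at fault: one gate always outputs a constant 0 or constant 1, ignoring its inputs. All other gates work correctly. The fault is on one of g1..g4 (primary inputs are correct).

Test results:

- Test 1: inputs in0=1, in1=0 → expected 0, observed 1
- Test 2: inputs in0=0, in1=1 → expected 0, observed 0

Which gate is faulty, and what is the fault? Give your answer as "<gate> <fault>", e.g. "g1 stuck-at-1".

g3 stuck-at-0

Fault-free values for test 1 (in0=1, in1=0): g1=1, g2=1, g3=1, g4=0, giving Y=0. Observed 1.
Test 1: faults giving observed 1 are {g3 stuck-at-0, g4 stuck-at-1}.
Test 2 (in0=0, in1=1): fault-free g1=1, g2=1, g3=1, g4=0 → 0; observed 0. Eliminates g4 stuck-at-1.
Only g3 stuck-at-0 is consistent with every test.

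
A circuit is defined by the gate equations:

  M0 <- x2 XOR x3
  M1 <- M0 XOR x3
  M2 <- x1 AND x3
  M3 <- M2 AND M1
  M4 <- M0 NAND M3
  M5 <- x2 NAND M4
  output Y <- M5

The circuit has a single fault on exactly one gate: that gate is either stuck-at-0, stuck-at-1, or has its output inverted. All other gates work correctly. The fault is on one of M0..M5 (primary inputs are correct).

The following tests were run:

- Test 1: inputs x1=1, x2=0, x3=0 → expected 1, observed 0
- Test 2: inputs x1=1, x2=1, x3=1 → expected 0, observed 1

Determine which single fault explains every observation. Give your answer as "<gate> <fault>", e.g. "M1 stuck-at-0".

M5 inverted output

Fault-free values for test 1 (x1=1, x2=0, x3=0): M0=0, M1=0, M2=0, M3=0, M4=1, M5=1, giving Y=1. Observed 0.
Test 1: faults giving observed 0 are {M5 stuck-at-0, M5 inverted output}.
Test 2 (x1=1, x2=1, x3=1): fault-free M0=0, M1=1, M2=1, M3=1, M4=1, M5=0 → 0; observed 1. Eliminates M5 stuck-at-0.
Only M5 inverted output is consistent with every test.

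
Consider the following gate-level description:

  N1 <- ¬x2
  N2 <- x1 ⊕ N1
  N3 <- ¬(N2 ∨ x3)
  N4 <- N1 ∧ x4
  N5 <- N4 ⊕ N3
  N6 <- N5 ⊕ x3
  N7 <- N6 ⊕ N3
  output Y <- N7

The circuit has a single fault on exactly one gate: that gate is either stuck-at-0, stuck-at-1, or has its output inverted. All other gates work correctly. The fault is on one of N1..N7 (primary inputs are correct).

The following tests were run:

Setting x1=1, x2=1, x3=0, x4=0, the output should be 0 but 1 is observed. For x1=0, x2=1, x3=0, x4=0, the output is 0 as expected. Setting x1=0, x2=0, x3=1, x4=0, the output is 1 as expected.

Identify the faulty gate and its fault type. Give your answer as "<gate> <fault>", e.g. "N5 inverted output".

N6 stuck-at-1

Fault-free values for test 1 (x1=1, x2=1, x3=0, x4=0): N1=0, N2=1, N3=0, N4=0, N5=0, N6=0, N7=0, giving Y=0. Observed 1.
Test 1: faults giving observed 1 are {N4 stuck-at-1, N4 inverted output, N5 stuck-at-1, N5 inverted output, N6 stuck-at-1, N6 inverted output, N7 stuck-at-1, N7 inverted output}.
Test 2 (x1=0, x2=1, x3=0, x4=0): fault-free N1=0, N2=0, N3=1, N4=0, N5=1, N6=1, N7=0 → 0; observed 0. Eliminates N4 stuck-at-1, N4 inverted output, N5 inverted output, N6 inverted output, N7 stuck-at-1, N7 inverted output.
Test 3 (x1=0, x2=0, x3=1, x4=0): fault-free N1=1, N2=1, N3=0, N4=0, N5=0, N6=1, N7=1 → 1; observed 1. Eliminates N5 stuck-at-1.
Only N6 stuck-at-1 is consistent with every test.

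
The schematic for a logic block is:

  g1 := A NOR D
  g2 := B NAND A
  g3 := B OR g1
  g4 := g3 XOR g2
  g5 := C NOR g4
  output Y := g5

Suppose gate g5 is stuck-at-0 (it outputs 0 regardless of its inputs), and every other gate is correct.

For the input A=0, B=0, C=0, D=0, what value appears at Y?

Propagate with g5 forced: g1=1, g2=1, g3=1, g4=0, g5=0 [stuck-at-0].
So Y = 0. (Without the fault it would be 1.)

0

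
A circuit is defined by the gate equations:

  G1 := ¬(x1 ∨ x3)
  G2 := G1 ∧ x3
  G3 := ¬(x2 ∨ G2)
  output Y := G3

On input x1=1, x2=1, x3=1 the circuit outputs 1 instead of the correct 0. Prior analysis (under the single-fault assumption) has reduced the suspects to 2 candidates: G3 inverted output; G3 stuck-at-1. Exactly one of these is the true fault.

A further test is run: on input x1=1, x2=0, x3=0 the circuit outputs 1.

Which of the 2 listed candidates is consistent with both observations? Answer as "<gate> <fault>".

G3 stuck-at-1

Evaluate each candidate on input x1=1, x2=0, x3=0:
  G3 inverted output: G1=0, G2=0, G3=0 [inverted output] → 0 — eliminated
  G3 stuck-at-1: G1=0, G2=0, G3=1 [stuck-at-1] → 1 — matches
Only G3 stuck-at-1 reproduces the observed 1.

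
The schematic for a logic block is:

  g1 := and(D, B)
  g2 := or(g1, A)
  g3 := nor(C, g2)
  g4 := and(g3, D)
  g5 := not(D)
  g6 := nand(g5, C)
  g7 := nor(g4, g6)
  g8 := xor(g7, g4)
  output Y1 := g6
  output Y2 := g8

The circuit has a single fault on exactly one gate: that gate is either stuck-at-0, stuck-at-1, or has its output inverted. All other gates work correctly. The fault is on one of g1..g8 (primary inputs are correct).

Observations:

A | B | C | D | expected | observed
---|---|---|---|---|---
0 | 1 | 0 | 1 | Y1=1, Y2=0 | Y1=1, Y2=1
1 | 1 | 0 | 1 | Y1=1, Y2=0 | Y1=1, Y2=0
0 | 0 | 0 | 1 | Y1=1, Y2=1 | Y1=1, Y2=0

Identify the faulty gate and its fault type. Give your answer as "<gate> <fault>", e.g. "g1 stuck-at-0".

Fault-free values for test 1 (A=0, B=1, C=0, D=1): g1=1, g2=1, g3=0, g4=0, g5=0, g6=1, g7=0, g8=0, giving Y1=1, Y2=0. Observed Y1=1, Y2=1.
Test 1: faults giving observed Y1=1, Y2=1 are {g1 stuck-at-0, g1 inverted output, g2 stuck-at-0, g2 inverted output, g3 stuck-at-1, g3 inverted output, g4 stuck-at-1, g4 inverted output, g7 stuck-at-1, g7 inverted output, g8 stuck-at-1, g8 inverted output}.
Test 2 (A=1, B=1, C=0, D=1): fault-free g1=1, g2=1, g3=0, g4=0, g5=0, g6=1, g7=0, g8=0 → Y1=1, Y2=0; observed Y1=1, Y2=0. Eliminates g2 stuck-at-0, g2 inverted output, g3 stuck-at-1, g3 inverted output, g4 stuck-at-1, g4 inverted output, g7 stuck-at-1, g7 inverted output, g8 stuck-at-1, g8 inverted output.
Test 3 (A=0, B=0, C=0, D=1): fault-free g1=0, g2=0, g3=1, g4=1, g5=0, g6=1, g7=0, g8=1 → Y1=1, Y2=1; observed Y1=1, Y2=0. Eliminates g1 stuck-at-0.
Only g1 inverted output is consistent with every test.

g1 inverted output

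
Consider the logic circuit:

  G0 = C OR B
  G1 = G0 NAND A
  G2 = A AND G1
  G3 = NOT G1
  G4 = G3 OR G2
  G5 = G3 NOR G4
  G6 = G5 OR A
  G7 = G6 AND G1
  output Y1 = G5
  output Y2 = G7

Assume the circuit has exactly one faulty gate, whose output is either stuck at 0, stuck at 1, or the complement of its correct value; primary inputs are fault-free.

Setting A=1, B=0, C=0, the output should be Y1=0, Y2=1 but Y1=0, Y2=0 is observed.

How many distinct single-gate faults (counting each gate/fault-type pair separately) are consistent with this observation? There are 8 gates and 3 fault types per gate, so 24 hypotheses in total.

8

Fault-free: G0=0, G1=1, G2=1, G3=0, G4=1, G5=0, G6=1, G7=1 → Y1=0, Y2=1. Observed Y1=0, Y2=0.
  G0: stuck-at-1, inverted output ✓; others ✗
  G1: stuck-at-0, inverted output ✓; others ✗
  G2: none of the 3 fault types match ✗
  G3: none of the 3 fault types match ✗
  G4: none of the 3 fault types match ✗
  G5: none of the 3 fault types match ✗
  G6: stuck-at-0, inverted output ✓; others ✗
  G7: stuck-at-0, inverted output ✓; others ✗
Consistent faults: {G0 stuck-at-1, G0 inverted output, G1 stuck-at-0, G1 inverted output, G6 stuck-at-0, G6 inverted output, G7 stuck-at-0, G7 inverted output} — 8 in all.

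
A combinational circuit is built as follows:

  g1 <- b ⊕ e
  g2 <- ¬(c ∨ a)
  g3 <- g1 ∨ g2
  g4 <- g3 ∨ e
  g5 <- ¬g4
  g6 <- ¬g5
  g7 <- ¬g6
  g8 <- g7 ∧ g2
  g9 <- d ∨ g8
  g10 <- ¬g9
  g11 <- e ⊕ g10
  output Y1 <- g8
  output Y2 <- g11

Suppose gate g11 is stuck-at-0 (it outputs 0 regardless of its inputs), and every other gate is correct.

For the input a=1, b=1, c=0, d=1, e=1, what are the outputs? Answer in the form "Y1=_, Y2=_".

Propagate with g11 forced: g1=0, g2=0, g3=0, g4=1, g5=0, g6=1, g7=0, g8=0, g9=1, g10=0, g11=0 [stuck-at-0].
So the outputs are Y1=0, Y2=0. (Without the fault they would be Y1=0, Y2=1.)

Y1=0, Y2=0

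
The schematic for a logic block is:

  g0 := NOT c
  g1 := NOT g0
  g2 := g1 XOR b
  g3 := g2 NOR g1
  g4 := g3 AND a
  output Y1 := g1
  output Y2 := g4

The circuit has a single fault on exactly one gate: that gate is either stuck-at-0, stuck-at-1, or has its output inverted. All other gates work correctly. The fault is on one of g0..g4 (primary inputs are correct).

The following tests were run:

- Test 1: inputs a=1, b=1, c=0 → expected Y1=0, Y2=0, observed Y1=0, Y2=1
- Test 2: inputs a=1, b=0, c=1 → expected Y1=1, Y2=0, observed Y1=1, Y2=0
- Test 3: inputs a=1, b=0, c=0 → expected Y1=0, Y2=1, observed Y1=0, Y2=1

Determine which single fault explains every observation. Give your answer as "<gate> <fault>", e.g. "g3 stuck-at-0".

Fault-free values for test 1 (a=1, b=1, c=0): g0=1, g1=0, g2=1, g3=0, g4=0, giving Y1=0, Y2=0. Observed Y1=0, Y2=1.
Test 1: faults giving observed Y1=0, Y2=1 are {g2 stuck-at-0, g2 inverted output, g3 stuck-at-1, g3 inverted output, g4 stuck-at-1, g4 inverted output}.
Test 2 (a=1, b=0, c=1): fault-free g0=0, g1=1, g2=1, g3=0, g4=0 → Y1=1, Y2=0; observed Y1=1, Y2=0. Eliminates g3 stuck-at-1, g3 inverted output, g4 stuck-at-1, g4 inverted output.
Test 3 (a=1, b=0, c=0): fault-free g0=1, g1=0, g2=0, g3=1, g4=1 → Y1=0, Y2=1; observed Y1=0, Y2=1. Eliminates g2 inverted output.
Only g2 stuck-at-0 is consistent with every test.

g2 stuck-at-0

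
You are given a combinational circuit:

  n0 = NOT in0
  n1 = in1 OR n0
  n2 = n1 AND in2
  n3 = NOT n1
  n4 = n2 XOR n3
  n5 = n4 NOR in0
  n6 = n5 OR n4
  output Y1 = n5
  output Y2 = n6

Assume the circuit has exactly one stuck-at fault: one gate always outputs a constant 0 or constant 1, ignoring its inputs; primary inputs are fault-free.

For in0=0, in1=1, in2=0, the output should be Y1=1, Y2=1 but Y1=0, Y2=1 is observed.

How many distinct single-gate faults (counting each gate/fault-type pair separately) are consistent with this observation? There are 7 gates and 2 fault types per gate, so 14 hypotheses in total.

4

Fault-free: n0=1, n1=1, n2=0, n3=0, n4=0, n5=1, n6=1 → Y1=1, Y2=1. Observed Y1=0, Y2=1.
  n0 stuck-at-0: output Y1=1, Y2=1 ✗
  n0 stuck-at-1: output Y1=1, Y2=1 ✗
  n1 stuck-at-0: output Y1=0, Y2=1 ✓
  n1 stuck-at-1: output Y1=1, Y2=1 ✗
  n2 stuck-at-0: output Y1=1, Y2=1 ✗
  n2 stuck-at-1: output Y1=0, Y2=1 ✓
  n3 stuck-at-0: output Y1=1, Y2=1 ✗
  n3 stuck-at-1: output Y1=0, Y2=1 ✓
  n4 stuck-at-0: output Y1=1, Y2=1 ✗
  n4 stuck-at-1: output Y1=0, Y2=1 ✓
  n5 stuck-at-0: output Y1=0, Y2=0 ✗
  n5 stuck-at-1: output Y1=1, Y2=1 ✗
  n6 stuck-at-0: output Y1=1, Y2=0 ✗
  n6 stuck-at-1: output Y1=1, Y2=1 ✗
Consistent faults: {n1 stuck-at-0, n2 stuck-at-1, n3 stuck-at-1, n4 stuck-at-1} — 4 in all.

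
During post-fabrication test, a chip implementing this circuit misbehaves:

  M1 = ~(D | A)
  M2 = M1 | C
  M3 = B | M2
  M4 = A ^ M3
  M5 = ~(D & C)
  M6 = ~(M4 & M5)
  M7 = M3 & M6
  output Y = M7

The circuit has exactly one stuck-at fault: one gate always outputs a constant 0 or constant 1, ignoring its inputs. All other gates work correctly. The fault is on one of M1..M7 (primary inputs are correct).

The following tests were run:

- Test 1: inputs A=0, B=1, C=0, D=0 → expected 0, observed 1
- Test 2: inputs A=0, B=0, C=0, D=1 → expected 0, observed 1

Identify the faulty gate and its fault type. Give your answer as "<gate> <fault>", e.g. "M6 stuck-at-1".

Fault-free values for test 1 (A=0, B=1, C=0, D=0): M1=1, M2=1, M3=1, M4=1, M5=1, M6=0, M7=0, giving Y=0. Observed 1.
Test 1: faults giving observed 1 are {M4 stuck-at-0, M5 stuck-at-0, M6 stuck-at-1, M7 stuck-at-1}.
Test 2 (A=0, B=0, C=0, D=1): fault-free M1=0, M2=0, M3=0, M4=0, M5=1, M6=1, M7=0 → 0; observed 1. Eliminates M4 stuck-at-0, M5 stuck-at-0, M6 stuck-at-1.
Only M7 stuck-at-1 is consistent with every test.

M7 stuck-at-1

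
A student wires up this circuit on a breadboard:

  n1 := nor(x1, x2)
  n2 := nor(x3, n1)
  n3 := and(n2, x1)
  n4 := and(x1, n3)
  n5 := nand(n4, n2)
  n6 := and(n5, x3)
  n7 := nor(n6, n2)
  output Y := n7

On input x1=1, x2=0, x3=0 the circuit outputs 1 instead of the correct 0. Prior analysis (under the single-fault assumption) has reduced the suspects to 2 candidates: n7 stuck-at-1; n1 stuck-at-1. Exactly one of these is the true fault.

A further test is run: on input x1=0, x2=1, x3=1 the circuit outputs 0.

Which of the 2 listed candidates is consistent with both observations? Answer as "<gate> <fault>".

Evaluate each candidate on input x1=0, x2=1, x3=1:
  n7 stuck-at-1: n1=0, n2=0, n3=0, n4=0, n5=1, n6=1, n7=1 [stuck-at-1] → 1 — eliminated
  n1 stuck-at-1: n1=1 [stuck-at-1], n2=0, n3=0, n4=0, n5=1, n6=1, n7=0 → 0 — matches
Only n1 stuck-at-1 reproduces the observed 0.

n1 stuck-at-1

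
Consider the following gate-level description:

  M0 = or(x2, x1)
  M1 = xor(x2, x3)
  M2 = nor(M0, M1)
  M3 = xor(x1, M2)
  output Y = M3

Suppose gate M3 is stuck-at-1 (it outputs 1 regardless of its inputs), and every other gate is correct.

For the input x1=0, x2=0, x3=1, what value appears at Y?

Propagate with M3 forced: M0=0, M1=1, M2=0, M3=1 [stuck-at-1].
So Y = 1. (Without the fault it would be 0.)

1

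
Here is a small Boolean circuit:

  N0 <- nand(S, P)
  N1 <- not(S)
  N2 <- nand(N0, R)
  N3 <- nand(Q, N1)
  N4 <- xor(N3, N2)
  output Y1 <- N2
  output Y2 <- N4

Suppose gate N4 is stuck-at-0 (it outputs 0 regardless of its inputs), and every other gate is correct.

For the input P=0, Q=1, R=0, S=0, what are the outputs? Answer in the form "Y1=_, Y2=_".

Propagate with N4 forced: N0=1, N1=1, N2=1, N3=0, N4=0 [stuck-at-0].
So the outputs are Y1=1, Y2=0. (Without the fault they would be Y1=1, Y2=1.)

Y1=1, Y2=0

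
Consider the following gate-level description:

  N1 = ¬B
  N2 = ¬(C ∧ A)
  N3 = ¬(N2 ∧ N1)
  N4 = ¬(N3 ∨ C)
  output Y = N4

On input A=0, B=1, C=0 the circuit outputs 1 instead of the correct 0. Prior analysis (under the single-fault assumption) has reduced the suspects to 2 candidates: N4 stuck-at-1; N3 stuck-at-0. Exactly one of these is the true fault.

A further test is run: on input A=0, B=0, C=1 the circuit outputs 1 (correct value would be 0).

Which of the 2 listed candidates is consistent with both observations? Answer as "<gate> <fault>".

N4 stuck-at-1

Evaluate each candidate on input A=0, B=0, C=1:
  N4 stuck-at-1: N1=1, N2=1, N3=0, N4=1 [stuck-at-1] → 1 — matches
  N3 stuck-at-0: N1=1, N2=1, N3=0 [stuck-at-0], N4=0 → 0 — eliminated
Only N4 stuck-at-1 reproduces the observed 1.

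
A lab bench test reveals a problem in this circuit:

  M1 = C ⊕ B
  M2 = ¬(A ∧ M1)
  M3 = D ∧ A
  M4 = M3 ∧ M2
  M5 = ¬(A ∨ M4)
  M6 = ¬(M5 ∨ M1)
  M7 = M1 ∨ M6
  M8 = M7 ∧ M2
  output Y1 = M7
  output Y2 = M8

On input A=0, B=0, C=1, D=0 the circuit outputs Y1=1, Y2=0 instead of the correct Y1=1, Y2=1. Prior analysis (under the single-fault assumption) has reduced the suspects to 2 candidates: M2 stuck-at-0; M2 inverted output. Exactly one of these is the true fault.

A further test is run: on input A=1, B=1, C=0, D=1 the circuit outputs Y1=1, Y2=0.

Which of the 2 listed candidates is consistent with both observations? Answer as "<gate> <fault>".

Evaluate each candidate on input A=1, B=1, C=0, D=1:
  M2 stuck-at-0: M1=1, M2=0 [stuck-at-0], M3=1, M4=0, M5=0, M6=0, M7=1, M8=0 → Y1=1, Y2=0 — matches
  M2 inverted output: M1=1, M2=1 [inverted output], M3=1, M4=1, M5=0, M6=0, M7=1, M8=1 → Y1=1, Y2=1 — eliminated
Only M2 stuck-at-0 reproduces the observed Y1=1, Y2=0.

M2 stuck-at-0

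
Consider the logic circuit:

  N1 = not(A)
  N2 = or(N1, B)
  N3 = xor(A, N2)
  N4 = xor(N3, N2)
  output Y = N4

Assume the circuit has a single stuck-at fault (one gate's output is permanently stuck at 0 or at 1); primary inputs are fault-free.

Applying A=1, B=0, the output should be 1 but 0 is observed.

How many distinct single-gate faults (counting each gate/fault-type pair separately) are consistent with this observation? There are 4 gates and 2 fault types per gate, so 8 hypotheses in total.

2

Fault-free: N1=0, N2=0, N3=1, N4=1 → 1. Observed 0.
  N1 stuck-at-0: output 1 ✗
  N1 stuck-at-1: output 1 ✗
  N2 stuck-at-0: output 1 ✗
  N2 stuck-at-1: output 1 ✗
  N3 stuck-at-0: output 0 ✓
  N3 stuck-at-1: output 1 ✗
  N4 stuck-at-0: output 0 ✓
  N4 stuck-at-1: output 1 ✗
Consistent faults: {N3 stuck-at-0, N4 stuck-at-0} — 2 in all.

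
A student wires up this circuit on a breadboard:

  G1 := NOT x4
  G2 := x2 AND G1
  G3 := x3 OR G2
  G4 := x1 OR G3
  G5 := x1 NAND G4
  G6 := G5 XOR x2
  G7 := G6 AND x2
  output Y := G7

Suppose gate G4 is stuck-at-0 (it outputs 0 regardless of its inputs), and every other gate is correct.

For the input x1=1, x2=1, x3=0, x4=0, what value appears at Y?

0

Propagate with G4 forced: G1=1, G2=1, G3=1, G4=0 [stuck-at-0], G5=1, G6=0, G7=0.
So Y = 0. (Without the fault it would be 1.)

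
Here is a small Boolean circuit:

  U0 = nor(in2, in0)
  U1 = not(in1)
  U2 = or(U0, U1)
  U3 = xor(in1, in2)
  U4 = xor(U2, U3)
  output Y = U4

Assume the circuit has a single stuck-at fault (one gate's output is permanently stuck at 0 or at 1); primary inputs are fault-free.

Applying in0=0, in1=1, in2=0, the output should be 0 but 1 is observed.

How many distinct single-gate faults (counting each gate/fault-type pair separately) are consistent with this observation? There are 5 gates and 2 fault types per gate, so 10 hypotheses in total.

4

Fault-free: U0=1, U1=0, U2=1, U3=1, U4=0 → 0. Observed 1.
  U0 stuck-at-0: output 1 ✓
  U0 stuck-at-1: output 0 ✗
  U1 stuck-at-0: output 0 ✗
  U1 stuck-at-1: output 0 ✗
  U2 stuck-at-0: output 1 ✓
  U2 stuck-at-1: output 0 ✗
  U3 stuck-at-0: output 1 ✓
  U3 stuck-at-1: output 0 ✗
  U4 stuck-at-0: output 0 ✗
  U4 stuck-at-1: output 1 ✓
Consistent faults: {U0 stuck-at-0, U2 stuck-at-0, U3 stuck-at-0, U4 stuck-at-1} — 4 in all.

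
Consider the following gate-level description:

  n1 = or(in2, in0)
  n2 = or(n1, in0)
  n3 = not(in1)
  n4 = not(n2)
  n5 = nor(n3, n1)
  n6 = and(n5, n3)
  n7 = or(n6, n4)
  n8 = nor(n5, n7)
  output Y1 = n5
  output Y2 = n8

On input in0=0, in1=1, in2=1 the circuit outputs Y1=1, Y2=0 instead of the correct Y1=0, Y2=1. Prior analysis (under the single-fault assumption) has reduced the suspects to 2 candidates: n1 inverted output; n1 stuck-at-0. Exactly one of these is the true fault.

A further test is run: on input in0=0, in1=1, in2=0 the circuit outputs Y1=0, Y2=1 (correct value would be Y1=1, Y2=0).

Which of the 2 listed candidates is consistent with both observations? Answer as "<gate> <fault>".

Evaluate each candidate on input in0=0, in1=1, in2=0:
  n1 inverted output: n1=1 [inverted output], n2=1, n3=0, n4=0, n5=0, n6=0, n7=0, n8=1 → Y1=0, Y2=1 — matches
  n1 stuck-at-0: n1=0 [stuck-at-0], n2=0, n3=0, n4=1, n5=1, n6=0, n7=1, n8=0 → Y1=1, Y2=0 — eliminated
Only n1 inverted output reproduces the observed Y1=0, Y2=1.

n1 inverted output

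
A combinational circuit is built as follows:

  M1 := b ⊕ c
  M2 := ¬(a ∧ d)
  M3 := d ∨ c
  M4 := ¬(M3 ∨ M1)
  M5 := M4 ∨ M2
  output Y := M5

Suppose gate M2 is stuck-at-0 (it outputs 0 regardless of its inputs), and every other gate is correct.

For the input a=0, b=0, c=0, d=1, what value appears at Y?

0

Propagate with M2 forced: M1=0, M2=0 [stuck-at-0], M3=1, M4=0, M5=0.
So Y = 0. (Without the fault it would be 1.)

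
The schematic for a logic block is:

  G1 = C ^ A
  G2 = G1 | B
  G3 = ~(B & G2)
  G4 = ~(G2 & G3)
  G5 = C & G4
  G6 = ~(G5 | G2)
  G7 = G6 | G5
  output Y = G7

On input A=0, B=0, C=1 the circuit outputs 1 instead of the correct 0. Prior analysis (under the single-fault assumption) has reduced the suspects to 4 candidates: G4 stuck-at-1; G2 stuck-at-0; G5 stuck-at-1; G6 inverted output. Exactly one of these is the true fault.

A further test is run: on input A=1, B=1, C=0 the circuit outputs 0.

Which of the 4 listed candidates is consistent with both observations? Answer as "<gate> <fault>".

Evaluate each candidate on input A=1, B=1, C=0:
  G4 stuck-at-1: G1=1, G2=1, G3=0, G4=1 [stuck-at-1], G5=0, G6=0, G7=0 → 0 — matches
  G2 stuck-at-0: G1=1, G2=0 [stuck-at-0], G3=1, G4=1, G5=0, G6=1, G7=1 → 1 — eliminated
  G5 stuck-at-1: G1=1, G2=1, G3=0, G4=1, G5=1 [stuck-at-1], G6=0, G7=1 → 1 — eliminated
  G6 inverted output: G1=1, G2=1, G3=0, G4=1, G5=0, G6=1 [inverted output], G7=1 → 1 — eliminated
Only G4 stuck-at-1 reproduces the observed 0.

G4 stuck-at-1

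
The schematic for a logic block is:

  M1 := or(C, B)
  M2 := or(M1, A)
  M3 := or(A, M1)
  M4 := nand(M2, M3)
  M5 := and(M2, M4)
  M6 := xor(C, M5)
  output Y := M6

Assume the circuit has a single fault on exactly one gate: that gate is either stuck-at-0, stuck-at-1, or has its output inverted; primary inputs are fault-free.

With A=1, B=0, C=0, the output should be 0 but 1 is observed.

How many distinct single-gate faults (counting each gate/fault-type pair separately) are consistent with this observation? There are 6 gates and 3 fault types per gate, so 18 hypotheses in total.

Fault-free: M1=0, M2=1, M3=1, M4=0, M5=0, M6=0 → 0. Observed 1.
  M1: none of the 3 fault types match ✗
  M2: none of the 3 fault types match ✗
  M3: stuck-at-0, inverted output ✓; others ✗
  M4: stuck-at-1, inverted output ✓; others ✗
  M5: stuck-at-1, inverted output ✓; others ✗
  M6: stuck-at-1, inverted output ✓; others ✗
Consistent faults: {M3 stuck-at-0, M3 inverted output, M4 stuck-at-1, M4 inverted output, M5 stuck-at-1, M5 inverted output, M6 stuck-at-1, M6 inverted output} — 8 in all.

8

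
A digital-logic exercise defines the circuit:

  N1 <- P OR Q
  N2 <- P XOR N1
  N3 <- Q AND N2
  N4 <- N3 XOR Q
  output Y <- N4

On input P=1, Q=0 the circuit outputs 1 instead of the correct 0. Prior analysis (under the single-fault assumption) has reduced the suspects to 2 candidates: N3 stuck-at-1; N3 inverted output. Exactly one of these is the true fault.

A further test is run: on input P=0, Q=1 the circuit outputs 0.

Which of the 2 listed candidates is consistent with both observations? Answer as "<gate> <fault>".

N3 stuck-at-1

Evaluate each candidate on input P=0, Q=1:
  N3 stuck-at-1: N1=1, N2=1, N3=1 [stuck-at-1], N4=0 → 0 — matches
  N3 inverted output: N1=1, N2=1, N3=0 [inverted output], N4=1 → 1 — eliminated
Only N3 stuck-at-1 reproduces the observed 0.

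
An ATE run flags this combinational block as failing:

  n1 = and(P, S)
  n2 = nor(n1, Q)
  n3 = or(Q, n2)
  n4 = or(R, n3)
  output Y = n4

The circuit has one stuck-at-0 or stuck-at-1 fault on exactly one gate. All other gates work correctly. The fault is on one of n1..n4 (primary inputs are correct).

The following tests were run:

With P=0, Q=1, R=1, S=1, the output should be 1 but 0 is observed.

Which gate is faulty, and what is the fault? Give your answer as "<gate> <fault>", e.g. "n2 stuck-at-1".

Fault-free values for test 1 (P=0, Q=1, R=1, S=1): n1=0, n2=0, n3=1, n4=1, giving Y=1. Observed 0.
Test 1: faults giving observed 0 are {n4 stuck-at-0}.
Only n4 stuck-at-0 is consistent with every test.

n4 stuck-at-0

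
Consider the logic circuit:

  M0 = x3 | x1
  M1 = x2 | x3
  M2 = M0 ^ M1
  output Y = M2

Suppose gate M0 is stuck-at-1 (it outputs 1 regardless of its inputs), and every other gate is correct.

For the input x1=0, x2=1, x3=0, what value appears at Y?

Propagate with M0 forced: M0=1 [stuck-at-1], M1=1, M2=0.
So Y = 0. (Without the fault it would be 1.)

0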